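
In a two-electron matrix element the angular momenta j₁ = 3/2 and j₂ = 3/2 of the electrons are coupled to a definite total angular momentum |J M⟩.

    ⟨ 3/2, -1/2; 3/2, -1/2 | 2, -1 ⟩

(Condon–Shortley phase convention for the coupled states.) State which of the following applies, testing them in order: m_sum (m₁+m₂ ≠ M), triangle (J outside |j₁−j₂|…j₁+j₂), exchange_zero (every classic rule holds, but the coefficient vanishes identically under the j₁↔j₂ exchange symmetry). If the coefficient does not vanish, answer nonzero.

exchange_zero

m-sum: m₁+m₂ = -1/2+(-1/2) = -1, M = -1  ✓
triangle: |j₁−j₂| = 0 ≤ J = 2 ≤ j₁+j₂ = 3  ✓
exchange: j₁=j₂ and m₁=m₂, and (−1)^(j₁+j₂−J) = (−1)^1 = −1 forces ⟨j₁m₁;j₂m₂|JM⟩ = −⟨j₂m₂;j₁m₁|JM⟩ = −⟨j₁m₁;j₂m₂|JM⟩ ⇒ the coefficient vanishes identically
Racah sum check: Σ_k collapses to 0 ⇒ CG = 0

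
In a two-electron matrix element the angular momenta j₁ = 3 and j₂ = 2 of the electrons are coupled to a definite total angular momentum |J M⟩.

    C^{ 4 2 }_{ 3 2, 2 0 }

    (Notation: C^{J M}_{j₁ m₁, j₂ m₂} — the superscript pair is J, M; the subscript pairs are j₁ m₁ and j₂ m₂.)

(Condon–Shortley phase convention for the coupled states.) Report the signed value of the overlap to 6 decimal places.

+0.585540  (= +√(12/35))

j₁+j₂−J=1  J+j₁−j₂=5  J−j₁+j₂=3  j₁+j₂+J+1=10
(j₁±m₁, j₂±m₂, J±M) = (5,1,2,2,6,2)
P² = 8640/7
sum k=0..1:
  [0] +1/48 = 1/48
  [1] −1/240 = -1/240
S = 1/60
C² = P²·S² = 12/35 ; C = +0.585540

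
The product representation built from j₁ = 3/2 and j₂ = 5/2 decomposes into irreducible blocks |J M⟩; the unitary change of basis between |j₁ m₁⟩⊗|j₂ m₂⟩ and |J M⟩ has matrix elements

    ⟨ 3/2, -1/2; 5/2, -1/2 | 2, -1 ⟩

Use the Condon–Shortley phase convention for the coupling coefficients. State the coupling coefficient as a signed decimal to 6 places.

-0.545545  (= −√(25/84))

j₁+j₂−J=2  J+j₁−j₂=1  J−j₁+j₂=3  j₁+j₂+J+1=7
(j₁±m₁, j₂±m₂, J±M) = (1,2,2,3,1,3)
P² = 12/7
sum k=1..2:
  [1] −1/2 = -1/2
  [2] +1/12 = 1/12
S = -5/12
C² = P²·S² = 25/84 ; C = -0.545545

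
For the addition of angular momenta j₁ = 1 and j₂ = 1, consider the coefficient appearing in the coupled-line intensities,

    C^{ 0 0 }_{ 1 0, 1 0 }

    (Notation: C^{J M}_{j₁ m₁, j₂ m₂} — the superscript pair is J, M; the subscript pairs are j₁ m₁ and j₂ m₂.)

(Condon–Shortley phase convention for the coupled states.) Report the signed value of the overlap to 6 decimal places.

-0.577350

√[1·2!0!0!/3! · 1!1!1!1!0!0!] = √(1/3)
  +(−1)^1/∏(1,1,0,0,0,0)! = -1  (running -1)
⟨..|..⟩ = √(1/3)·(-1) = -0.577350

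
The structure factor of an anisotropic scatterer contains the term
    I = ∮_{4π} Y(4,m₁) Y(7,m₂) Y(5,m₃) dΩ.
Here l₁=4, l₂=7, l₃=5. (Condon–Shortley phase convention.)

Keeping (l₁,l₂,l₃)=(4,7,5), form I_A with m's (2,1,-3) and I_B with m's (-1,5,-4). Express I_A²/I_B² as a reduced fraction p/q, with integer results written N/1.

105625/24057

l's match ⇒ only the (l;m) 3-j factors differ between A and B.
A: triangle coeff Δ(4,7,5) = 1/6126120; Σ_t [0,2]: t=0:+1/58060800 t=1:−1/604800 t=2:+1/138240 = 13/2322432; (3j)²=1625/94248 [(4 7 5; 2 1 -3)], sign=+1
B: triangle coeff Δ(4,7,5) = 1/6126120; Σ_t [4,5]: t=4:+1/1935360 t=5:−1/1209600 = -1/3225600; (3j)²=243/61880 [(4 7 5; -1 5 -4)], sign=+1
I_A²/I_B² = (1625/94248)/(243/61880) = 105625/24057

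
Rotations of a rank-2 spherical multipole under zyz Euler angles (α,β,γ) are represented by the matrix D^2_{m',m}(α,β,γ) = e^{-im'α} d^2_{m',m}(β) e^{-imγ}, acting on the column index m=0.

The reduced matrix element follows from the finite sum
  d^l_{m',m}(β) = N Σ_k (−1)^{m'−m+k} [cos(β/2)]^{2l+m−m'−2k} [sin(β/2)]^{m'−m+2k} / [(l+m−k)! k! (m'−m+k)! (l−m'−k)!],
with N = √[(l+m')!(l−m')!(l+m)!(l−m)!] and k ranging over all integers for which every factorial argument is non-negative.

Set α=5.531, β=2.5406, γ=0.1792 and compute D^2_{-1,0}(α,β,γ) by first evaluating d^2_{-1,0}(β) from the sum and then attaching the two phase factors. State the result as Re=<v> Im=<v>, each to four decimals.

D^2_{-1,0}(5.5310,2.5406,0.1792) = e^{-i·-1·5.5310}·d^2_{-1,0}(2.5406)·e^{-i·0·0.1792}. Compute d first:
With c≡cos(β/2)=0.295994 and s≡sin(β/2)=0.955190, N=[1·6·2·2]^{1/2}=4.898979
Admissible k: 1..2 (factorial args all ≥0)
  k=1: (−1)^0·4.8990/(2)·0.2960^3·0.9552^1 = +0.060676
  k=2: (−1)^1·4.8990/(2)·0.2960^1·0.9552^3 = -0.631870
d^2_{-1,0}(2.5406) = +0.060676 -0.631870 = -0.571194
D = (+0.730198-0.683236i)·(-0.571194)·(+1.000000+0.000000i) = -0.417085+0.390261i

Re=-0.4171 Im=0.3903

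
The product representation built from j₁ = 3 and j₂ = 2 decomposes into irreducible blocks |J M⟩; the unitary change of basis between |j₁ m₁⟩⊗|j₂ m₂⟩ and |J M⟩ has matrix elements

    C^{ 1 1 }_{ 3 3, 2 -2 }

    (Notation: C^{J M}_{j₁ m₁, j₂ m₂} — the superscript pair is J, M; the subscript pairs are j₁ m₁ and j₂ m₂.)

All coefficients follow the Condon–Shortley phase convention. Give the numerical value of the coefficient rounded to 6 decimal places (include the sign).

√[3·4!2!0!/7! · 6!0!0!4!2!0!] = √(6912/7)
  +(−1)^0/∏(0,4,0,0,2,0)! = 1/48  (running 1/48)
⟨..|..⟩ = √(6912/7)·(1/48) = +0.654654

+√(3/7) = +0.654654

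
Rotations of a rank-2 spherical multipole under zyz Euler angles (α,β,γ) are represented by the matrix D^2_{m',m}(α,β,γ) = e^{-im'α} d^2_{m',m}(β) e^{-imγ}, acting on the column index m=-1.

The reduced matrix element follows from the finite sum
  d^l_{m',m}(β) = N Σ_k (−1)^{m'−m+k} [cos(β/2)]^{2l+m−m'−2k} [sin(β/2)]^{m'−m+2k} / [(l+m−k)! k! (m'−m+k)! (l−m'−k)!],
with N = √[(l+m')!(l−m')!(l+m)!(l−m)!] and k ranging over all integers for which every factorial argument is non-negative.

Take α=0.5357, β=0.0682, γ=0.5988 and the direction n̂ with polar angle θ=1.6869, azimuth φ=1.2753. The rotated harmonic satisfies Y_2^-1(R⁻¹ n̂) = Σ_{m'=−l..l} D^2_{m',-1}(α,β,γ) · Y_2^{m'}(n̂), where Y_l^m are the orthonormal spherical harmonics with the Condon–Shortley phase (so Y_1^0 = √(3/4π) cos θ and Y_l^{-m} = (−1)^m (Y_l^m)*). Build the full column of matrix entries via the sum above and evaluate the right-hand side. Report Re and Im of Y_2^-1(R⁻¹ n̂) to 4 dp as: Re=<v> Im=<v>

Re=-0.0501 Im=0.0069

Need the full column D^2_{m',-1} for m'=−2..2 at α=0.5357, β=0.0682, γ=0.5988.
cos(β/2)=0.999419, sin(β/2)=0.034093
d^2_{-2,-1}: single k=1 term ⇒ +0.068068;  D = -0.006755+0.067732i
d^2_{-1,-1}: k∈[0..1] ⇒ +0.997677 -0.003483 = +0.994194;  D = +0.420132+0.901061i
d^2_{0,-1}: k∈[0..1] ⇒ -0.083366 +0.000097 = -0.083269;  D = -0.068781-0.046935i
d^2_{1,-1}: k∈[0..1] ⇒ +0.003483 -0.000001 = +0.003482;  D = +0.003475+0.000220i
d^2_{2,-1}: single k=0 term ⇒ -0.000079;  D = -0.000071+0.000036i
Y_2^{m'}(θ=1.6869,φ=1.2753) and Σ D·Y over m':
  (-0.0068+0.0677i)·(-0.3165-0.2123i)  (+0.4201+0.9011i)·(-0.0259+0.0850i)  (-0.0688-0.0469i)·(-0.3027+0.0000i)  (+0.0035+0.0002i)·(+0.0259+0.0850i)  (-0.0001+0.0000i)·(-0.3165+0.2123i)
Y_2^-1(R⁻¹ n̂) = -0.050076+0.006884i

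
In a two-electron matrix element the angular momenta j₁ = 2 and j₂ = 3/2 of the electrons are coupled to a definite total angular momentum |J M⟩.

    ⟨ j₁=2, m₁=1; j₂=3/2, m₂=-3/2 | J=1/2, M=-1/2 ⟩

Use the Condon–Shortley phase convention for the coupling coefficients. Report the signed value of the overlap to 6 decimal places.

triangle: 3!·1!·0!/5! = 6/120
(j±m)!: 3!·1!·0!·3!·0!·1! = 36
prefactor² = (2J+1)·Δ·N² = 18/5
  k=0: +1/(0!·3!·1!·0!·0!·0!) = 1/6
Σ = 1/6  ⇒  CG² = 18/5·(1/6)² = 1/10
CG = +√(1/10) = +0.316228

+0.316228  (= +√(1/10))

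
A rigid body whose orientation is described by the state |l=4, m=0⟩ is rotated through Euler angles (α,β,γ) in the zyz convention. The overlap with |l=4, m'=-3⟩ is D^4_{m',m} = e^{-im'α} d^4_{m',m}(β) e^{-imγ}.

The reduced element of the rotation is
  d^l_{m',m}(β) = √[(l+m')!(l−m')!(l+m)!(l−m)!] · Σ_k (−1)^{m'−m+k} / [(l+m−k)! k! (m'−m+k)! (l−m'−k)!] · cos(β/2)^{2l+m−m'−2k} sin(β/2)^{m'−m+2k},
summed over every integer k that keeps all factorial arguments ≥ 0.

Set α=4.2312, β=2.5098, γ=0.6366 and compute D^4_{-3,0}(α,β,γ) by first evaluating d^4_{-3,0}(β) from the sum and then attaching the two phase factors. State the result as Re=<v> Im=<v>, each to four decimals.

Re=-0.2439 Im=-0.0312

D^4_{-3,0}(4.2312,2.5098,0.6366) = e^{-i·-3·4.2312}·d^4_{-3,0}(2.5098)·e^{-i·0·0.6366}. Compute d first:
c=cos(2.509800/2)=0.310669, s=sin(2.509800/2)=0.950518; N=√[1·5040·24·24]=1703.830978
Admissible k: 3..4 (factorial args all ≥0)
  k=3: (−1)^0·1703.8310/(144)·0.3107^5·0.9505^3 = +0.029406
  k=4: (−1)^1·1703.8310/(144)·0.3107^3·0.9505^5 = -0.275270
d^4_{-3,0}(2.5098) = +0.029406 -0.275270 = -0.245864
D = (+0.991917+0.126886i)·(-0.245864)·(+1.000000+0.000000i) = -0.243877-0.031197i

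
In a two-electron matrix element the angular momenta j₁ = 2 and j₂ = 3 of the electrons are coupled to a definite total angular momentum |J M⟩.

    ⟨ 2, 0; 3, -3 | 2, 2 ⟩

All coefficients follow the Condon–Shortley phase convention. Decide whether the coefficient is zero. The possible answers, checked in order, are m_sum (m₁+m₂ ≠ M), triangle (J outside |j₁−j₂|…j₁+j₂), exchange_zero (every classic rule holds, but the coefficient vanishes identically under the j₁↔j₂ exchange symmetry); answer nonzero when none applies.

m_sum

m-sum: m₁+m₂ = 0+(-3) = -3, M = 2  ✗ ⇒ coefficient is 0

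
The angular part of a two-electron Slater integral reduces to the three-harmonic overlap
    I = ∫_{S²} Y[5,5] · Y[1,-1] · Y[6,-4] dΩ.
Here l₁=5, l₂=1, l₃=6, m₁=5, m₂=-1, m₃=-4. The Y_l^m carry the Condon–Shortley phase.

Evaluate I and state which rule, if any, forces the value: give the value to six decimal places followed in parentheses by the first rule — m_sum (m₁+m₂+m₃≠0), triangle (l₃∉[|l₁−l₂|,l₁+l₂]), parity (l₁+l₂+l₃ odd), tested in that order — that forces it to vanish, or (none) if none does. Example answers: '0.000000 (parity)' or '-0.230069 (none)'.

m-sum 0 ✓  L=12 even ✓  4≤6≤6 ✓
Π(2lᵢ+1) = 11×3×13 = 429
triangle coeff Δ(5,1,6) = 1/858
Σ_t [0,0]: t=0:+1/14400 = 1/14400
(3j)²=6/143 [(5 1 6; 0 0 0)], sign=+1
Σ_t [0,0]: t=0:+1/7257600 = 1/7257600
(3j)²=1/858 [(5 1 6; 5 -1 -4)], sign=+1
⇒ 4πI² = 3/143
I = (+1)√(3/143/(4π)) = 0.04085899
No selection rule forces the value: the integral is nonzero (none).

0.040859 (none)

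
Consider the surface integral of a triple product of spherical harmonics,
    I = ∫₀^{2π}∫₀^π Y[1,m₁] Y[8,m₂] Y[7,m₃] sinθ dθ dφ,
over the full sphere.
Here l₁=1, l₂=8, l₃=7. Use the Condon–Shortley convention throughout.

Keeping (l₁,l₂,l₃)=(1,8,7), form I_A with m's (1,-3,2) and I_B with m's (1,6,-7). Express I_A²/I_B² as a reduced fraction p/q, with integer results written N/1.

Same 1,8,7: normalisation and zero-m 3j drop out of the ratio.
A: Δ: 2! 0! 14! / 17! → 1/2040; sum: t=0:+1/87091200 = 1/87091200; 3j²(1 8 7; 1 -3 2) = Δ·Π!·Σ² = 11/408  (sign -1)
B: Δ: 2! 0! 14! / 17! → 1/2040; sum: t=0:+1/174356582400 = 1/174356582400; 3j²(1 8 7; 1 6 -7) = Δ·Π!·Σ² = 1/2040  (sign +1)
I_A²/I_B² = (11/408)/(1/2040) = 55/1

55/1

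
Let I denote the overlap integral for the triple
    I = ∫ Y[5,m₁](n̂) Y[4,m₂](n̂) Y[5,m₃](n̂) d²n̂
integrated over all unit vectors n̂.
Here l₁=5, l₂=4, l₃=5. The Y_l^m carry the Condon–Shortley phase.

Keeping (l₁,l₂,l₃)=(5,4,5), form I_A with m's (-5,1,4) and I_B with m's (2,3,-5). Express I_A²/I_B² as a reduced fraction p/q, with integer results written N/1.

Same 5,4,5: normalisation and zero-m 3j drop out of the ratio.
A: Δ: 4! 6! 4! / 15! → 1/3153150; sum: t=4:+1/103680 = 1/103680; 3j²(5 4 5; -5 1 4) = Δ·Π!·Σ² = 4/143  (sign -1)
B: Δ: 4! 6! 4! / 15! → 1/3153150; sum: t=3:−1/103680 = -1/103680; 3j²(5 4 5; 2 3 -5) = Δ·Π!·Σ² = 7/429  (sign -1)
I_A²/I_B² = (4/143)/(7/429) = 12/7

12/7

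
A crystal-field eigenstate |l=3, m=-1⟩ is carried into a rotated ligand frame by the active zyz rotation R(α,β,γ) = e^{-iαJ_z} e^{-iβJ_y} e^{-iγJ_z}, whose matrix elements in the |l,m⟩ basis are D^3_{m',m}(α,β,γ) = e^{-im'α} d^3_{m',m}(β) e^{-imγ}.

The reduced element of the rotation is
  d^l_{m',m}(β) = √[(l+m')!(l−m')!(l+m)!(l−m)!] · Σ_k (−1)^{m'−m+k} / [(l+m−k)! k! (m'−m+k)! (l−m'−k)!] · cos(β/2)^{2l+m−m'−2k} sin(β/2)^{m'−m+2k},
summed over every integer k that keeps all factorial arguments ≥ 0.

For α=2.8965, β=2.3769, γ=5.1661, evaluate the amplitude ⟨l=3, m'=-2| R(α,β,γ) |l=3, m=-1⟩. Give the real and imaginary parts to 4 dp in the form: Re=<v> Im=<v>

Split into d^3_{-2,-1}(β=2.3769) × two z-phases.
Half-angle: c=0.373098, s=0.927792. N=√(1·120·2·24)=75.894664
The bounds max(0,m−m')=1 and min(l+m,l−m')=2 give 2 terms
  k=1: (−1)^0·75.8947/(24)·0.3731^5·0.9278^1 = +0.021211
  k=2: (−1)^1·75.8947/(12)·0.3731^3·0.9278^3 = -0.262332
d^3_{-2,-1}(2.3769) = +0.021211 -0.262332 = -0.241121
D = (+0.882246-0.470789i)·(-0.241121)·(+0.438304-0.898827i) = +0.008793+0.240961i

Re=0.0088 Im=0.2410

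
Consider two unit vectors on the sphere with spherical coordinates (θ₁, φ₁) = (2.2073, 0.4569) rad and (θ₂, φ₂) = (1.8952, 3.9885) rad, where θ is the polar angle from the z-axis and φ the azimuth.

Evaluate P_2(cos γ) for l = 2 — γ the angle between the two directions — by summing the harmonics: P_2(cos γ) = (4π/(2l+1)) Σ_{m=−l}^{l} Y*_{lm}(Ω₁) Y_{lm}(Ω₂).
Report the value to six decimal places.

-0.101332

Summing Y*_{l m}(θ₁,φ₁)·Y_{l m}(θ₂,φ₂) over m ∈ [−2, 2]; prefactor 4π/(2·2+1) = 2.513274:
  m=-2: Y*=0.15257 + 0.19780j  Y=-0.04258 - 0.34441j  product 0.06163 - 0.06097j
  m=-1: Y*=-0.33139 - 0.16291j  Y=0.15458 - 0.17487j  product -0.07972 + 0.03277j
  m=+0: Y*=0.01889 + 0.00000j  Y=-0.21926 + 0.00000j  product -0.00414 + 0.00000j
  m=+1: Y*=0.33139 - 0.16291j  Y=-0.15458 - 0.17487j  product -0.07972 - 0.03277j
  m=+2: Y*=0.15257 - 0.19780j  Y=-0.04258 + 0.34441j  product 0.06163 + 0.06097j
Σ over m = -0.04032 + 0.00000j; ×(4π/5) → -0.10133 + 0.00000j. Real part: -0.101332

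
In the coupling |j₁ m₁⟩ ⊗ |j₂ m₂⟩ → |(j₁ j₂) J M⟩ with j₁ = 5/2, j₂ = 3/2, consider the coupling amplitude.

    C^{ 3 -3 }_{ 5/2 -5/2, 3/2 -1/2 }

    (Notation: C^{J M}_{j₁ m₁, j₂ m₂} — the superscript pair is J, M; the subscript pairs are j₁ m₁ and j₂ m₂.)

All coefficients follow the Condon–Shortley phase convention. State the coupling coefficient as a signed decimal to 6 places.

√[7·1!4!2!/8! · 0!5!1!2!0!6!] = √(1440)
  +(−1)^1/∏(1,0,4,0,0,2)! = -1/48  (running -1/48)
⟨..|..⟩ = √(1440)·(-1/48) = -0.790569

−√(5/8) = -0.790569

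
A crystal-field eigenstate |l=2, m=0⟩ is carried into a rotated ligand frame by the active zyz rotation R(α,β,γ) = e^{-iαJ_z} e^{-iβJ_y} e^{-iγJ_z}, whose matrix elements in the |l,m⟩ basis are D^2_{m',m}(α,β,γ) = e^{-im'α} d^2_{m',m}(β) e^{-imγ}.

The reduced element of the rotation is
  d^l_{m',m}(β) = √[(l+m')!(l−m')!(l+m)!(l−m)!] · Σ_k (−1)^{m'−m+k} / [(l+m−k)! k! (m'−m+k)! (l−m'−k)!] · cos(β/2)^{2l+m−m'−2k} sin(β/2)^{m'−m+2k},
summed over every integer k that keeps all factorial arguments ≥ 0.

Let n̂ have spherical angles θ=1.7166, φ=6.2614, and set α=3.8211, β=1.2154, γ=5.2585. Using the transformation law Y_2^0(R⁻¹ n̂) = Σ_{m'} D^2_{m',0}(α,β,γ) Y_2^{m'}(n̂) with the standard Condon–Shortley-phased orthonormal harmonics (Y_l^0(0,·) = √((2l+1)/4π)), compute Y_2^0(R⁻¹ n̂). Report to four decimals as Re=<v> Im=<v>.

Re=0.2300 Im=0.0000

Need the full column D^2_{m',0} for m'=−2..2 at α=3.8211, β=1.2154, γ=5.2585.
cos(β/2)=0.820963, sin(β/2)=0.570981
d^2_{-2,0}: single k=2 term ⇒ +0.538228;  D = +0.113137+0.526203i
d^2_{-1,0}: k∈[1..2] ⇒ +0.773871 -0.374338 = +0.399533;  D = -0.310790-0.251070i
d^2_{0,0}: k∈[0..2] ⇒ +0.454250 -0.878922 +0.106288 = -0.318384;  D = -0.318384+0.000000i
d^2_{1,0}: k∈[0..1] ⇒ -0.773871 +0.374338 = -0.399533;  D = +0.310790-0.251070i
d^2_{2,0}: single k=0 term ⇒ +0.538228;  D = +0.113137-0.526203i
Y_2^{m'}(θ=1.7166,φ=6.2614) and Σ D·Y over m':
  (+0.1131+0.5262i)·(+0.3778+0.0165i)  (-0.3108-0.2511i)·(-0.1110-0.0024i)  (-0.3184+0.0000i)·(-0.2954+0.0000i)  (+0.3108-0.2511i)·(+0.1110-0.0024i)  (+0.1131-0.5262i)·(+0.3778-0.0165i)
Y_2^0(R⁻¹ n̂) = +0.229997+0.000000i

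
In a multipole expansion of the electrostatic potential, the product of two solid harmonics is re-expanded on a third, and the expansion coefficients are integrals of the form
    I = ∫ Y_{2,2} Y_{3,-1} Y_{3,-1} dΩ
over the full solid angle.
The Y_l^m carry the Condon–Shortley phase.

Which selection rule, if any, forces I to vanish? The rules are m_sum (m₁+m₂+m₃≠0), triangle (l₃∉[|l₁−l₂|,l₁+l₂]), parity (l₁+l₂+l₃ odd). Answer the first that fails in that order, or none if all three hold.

none

Σmᵢ = 0  ✓
l₃∈[|l₁−l₂|,l₁+l₂]=[1,5], have l₃=3  ✓
Σlᵢ = 8 ⇒ even  ✓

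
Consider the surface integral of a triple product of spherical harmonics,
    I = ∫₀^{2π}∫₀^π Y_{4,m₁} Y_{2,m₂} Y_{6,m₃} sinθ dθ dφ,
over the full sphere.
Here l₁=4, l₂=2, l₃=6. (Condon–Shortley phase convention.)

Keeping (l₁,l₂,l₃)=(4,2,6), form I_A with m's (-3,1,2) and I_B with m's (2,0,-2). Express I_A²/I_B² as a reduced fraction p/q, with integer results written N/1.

4/21

l's match ⇒ only the (l;m) 3-j factors differ between A and B.
A: triangle coeff Δ(4,2,6) = 1/6435; Σ_t [0,0]: t=0:+1/30240 = 1/30240; (3j)²=32/6435 [(4 2 6; -3 1 2)], sign=+1
B: triangle coeff Δ(4,2,6) = 1/6435; Σ_t [0,0]: t=0:+1/5760 = 1/5760; (3j)²=56/2145 [(4 2 6; 2 0 -2)], sign=+1
I_A²/I_B² = (32/6435)/(56/2145) = 4/21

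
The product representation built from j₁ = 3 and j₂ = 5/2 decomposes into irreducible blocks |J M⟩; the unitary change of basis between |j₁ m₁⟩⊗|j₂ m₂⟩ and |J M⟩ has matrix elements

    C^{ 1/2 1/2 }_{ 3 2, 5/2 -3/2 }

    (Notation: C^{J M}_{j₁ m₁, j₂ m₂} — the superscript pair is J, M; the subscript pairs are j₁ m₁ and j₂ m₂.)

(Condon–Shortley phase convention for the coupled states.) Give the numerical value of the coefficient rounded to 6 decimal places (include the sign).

triangle: 5!×1!×0!/7! = 120/5040
(j±m)!: 5!×1!×1!×4!×1!×0! = 2880
prefactor² = (2J+1)×Δ×N² = 960/7
  k=1: −1/(1!×4!×0!×0!×1!×0!) = -1/24
Σ = -1/24  ⇒  CG² = 960/7×(-1/24)² = 5/21
CG = −√(5/21) = -0.487950

−√(5/21) ≈ -0.487950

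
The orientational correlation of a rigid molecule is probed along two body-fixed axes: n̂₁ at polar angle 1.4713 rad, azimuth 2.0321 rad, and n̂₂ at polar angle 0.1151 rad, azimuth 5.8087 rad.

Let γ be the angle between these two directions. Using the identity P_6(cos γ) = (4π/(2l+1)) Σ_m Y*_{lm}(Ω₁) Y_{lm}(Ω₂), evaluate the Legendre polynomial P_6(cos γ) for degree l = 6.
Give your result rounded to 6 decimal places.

Summing Y*_{l m}(θ₁,φ₁)·Y_{l m}(θ₂,φ₂) over m ∈ [−6, 6]; prefactor 4π/(2·6+1) = 0.966644:
  m=-6: Y*=+0.436549-0.171218i  Y=-0.000001+0.000000i  product -0.000000+0.000000i
  m=-5: Y*=-0.120215-0.108828i  Y=-0.000024+0.000023i  product +0.000005-0.000000i
  m=-4: Y*=+0.084497-0.300145i  Y=-0.000197+0.000579i  product +0.000157+0.000108i
  m=-3: Y*=-0.181118+0.034248i  Y=+0.001130+0.007616i  product -0.000466-0.001341i
  m=-2: Y*=-0.160743-0.212244i  Y=+0.038468+0.053677i  product +0.005209-0.016793i
  m=-1: Y*=-0.085319+0.171642i  Y=+0.314856+0.161717i  product -0.054621+0.040245i
  m=+0: Y*=-0.253922-0.000000i  Y=+0.880394+0.000000i  product -0.223551-0.000000i
  m=+1: Y*=+0.085319+0.171642i  Y=-0.314856+0.161717i  product -0.054621-0.040245i
  m=+2: Y*=-0.160743+0.212244i  Y=+0.038468-0.053677i  product +0.005209+0.016793i
  m=+3: Y*=+0.181118+0.034248i  Y=-0.001130+0.007616i  product -0.000466+0.001341i
  m=+4: Y*=+0.084497+0.300145i  Y=-0.000197-0.000579i  product +0.000157-0.000108i
  m=+5: Y*=+0.120215-0.108828i  Y=+0.000024+0.000023i  product +0.000005+0.000000i
  m=+6: Y*=+0.436549+0.171218i  Y=-0.000001-0.000000i  product -0.000000-0.000000i
Total Σ_m = -0.322981-0.000000i. Multiply by 0.966644: -0.312208-0.000000i. P_6(cos γ) = -0.312208

-0.312208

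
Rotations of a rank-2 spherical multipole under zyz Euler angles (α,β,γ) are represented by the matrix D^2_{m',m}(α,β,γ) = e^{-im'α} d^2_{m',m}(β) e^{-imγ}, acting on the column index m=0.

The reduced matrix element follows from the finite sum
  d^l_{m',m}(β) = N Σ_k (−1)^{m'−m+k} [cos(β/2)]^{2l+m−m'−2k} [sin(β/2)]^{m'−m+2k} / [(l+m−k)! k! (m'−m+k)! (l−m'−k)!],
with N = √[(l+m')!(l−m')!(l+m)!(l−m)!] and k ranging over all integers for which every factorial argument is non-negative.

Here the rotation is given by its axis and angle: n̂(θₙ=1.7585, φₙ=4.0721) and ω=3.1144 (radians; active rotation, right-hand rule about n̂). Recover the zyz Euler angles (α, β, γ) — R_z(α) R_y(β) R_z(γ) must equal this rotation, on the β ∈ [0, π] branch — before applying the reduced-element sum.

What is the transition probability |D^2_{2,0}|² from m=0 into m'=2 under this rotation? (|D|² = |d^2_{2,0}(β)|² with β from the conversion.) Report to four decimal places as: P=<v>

Axis–angle → zyz. n̂ = (sinθₙcosφₙ, sinθₙsinφₙ, cosθₙ) = (-0.586934, -0.787838, -0.186603), ω = 3.1144.
R = I cosω + sinω [n̂]ₓ + (1−cosω) n̂n̂ᵀ gives
  R = [-0.310776, +0.929719, +0.197586; +0.919572, +0.241516, +0.309930; +0.240428, +0.278014, -0.930002]
β = atan2(√(R₁₃²+R₂₃²), R₃₃) = 2.765213; α = atan2(R₂₃, R₁₃) mod 2π = 1.003245; γ = atan2(R₃₂, −R₃₁) mod 2π = 2.283823
Split into d^2_{2,0}(β=2.7652) × two z-phases.
With c≡cos(β/2)=0.187081 and s≡sin(β/2)=0.982345, N=[24·1·2·2]^{1/2}=9.797959
k: max(0,(0)−(2))=0 … min(2+(0),2−(2))=0
  k=0: (−1)^2·9.7980/(4)·0.1871^2·0.9823^2 = +0.082730
d^2_{2,0}(2.7652) = +0.082730
|D^2_{2,0}|² = |d^2_{2,0}(β)|² = (+0.082730)² = 0.006844 (the z-rotation phases have unit modulus)

P=0.0068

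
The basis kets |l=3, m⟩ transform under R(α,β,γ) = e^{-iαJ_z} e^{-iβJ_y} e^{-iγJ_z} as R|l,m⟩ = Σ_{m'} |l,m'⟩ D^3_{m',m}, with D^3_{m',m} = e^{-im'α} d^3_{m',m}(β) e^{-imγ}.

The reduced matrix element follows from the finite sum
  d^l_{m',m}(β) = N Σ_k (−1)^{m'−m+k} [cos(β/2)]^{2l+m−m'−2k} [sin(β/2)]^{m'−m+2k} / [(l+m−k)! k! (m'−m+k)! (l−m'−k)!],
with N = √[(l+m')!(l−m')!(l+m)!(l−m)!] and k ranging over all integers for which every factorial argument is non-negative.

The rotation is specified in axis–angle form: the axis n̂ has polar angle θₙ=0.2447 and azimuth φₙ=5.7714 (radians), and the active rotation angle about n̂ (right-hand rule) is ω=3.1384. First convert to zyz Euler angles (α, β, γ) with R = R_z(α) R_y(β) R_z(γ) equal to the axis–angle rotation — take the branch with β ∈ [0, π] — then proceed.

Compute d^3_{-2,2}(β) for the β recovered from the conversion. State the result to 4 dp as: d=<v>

d=0.0160

Axis–angle → zyz. n̂ = (sinθₙcosφₙ, sinθₙsinφₙ, cosθₙ) = (+0.211224, -0.118646, +0.970210), ω = 3.1384.
R = I cosω + sinω [n̂]ₓ + (1−cosω) n̂n̂ᵀ gives
  R = [-0.910764, -0.053219, +0.409484; -0.047024, -0.971841, -0.230896; +0.410241, -0.229548, +0.882615]
β = atan2(√(R₁₃²+R₂₃²), R₃₃) = 0.489399; α = atan2(R₂₃, R₁₃) mod 2π = 5.769755; γ = atan2(R₃₂, −R₃₁) mod 2π = 3.651733
d^3_{-2,2}(β=0.4894) via the finite sum:
With c≡cos(β/2)=0.970210 and s≡sin(β/2)=0.242265, N=[1·120·120·1]^{1/2}=120.000000
k: max(0,(2)−(-2))=4 … min(3+(2),3−(-2))=5
  k=4: (−1)^0·120.0000/(24)·0.9702^2·0.2423^4 = +0.016213
  k=5: (−1)^1·120.0000/(120)·0.9702^0·0.2423^6 = -0.000202
d^3_{-2,2}(0.4894) = +0.016213 -0.000202 = +0.016011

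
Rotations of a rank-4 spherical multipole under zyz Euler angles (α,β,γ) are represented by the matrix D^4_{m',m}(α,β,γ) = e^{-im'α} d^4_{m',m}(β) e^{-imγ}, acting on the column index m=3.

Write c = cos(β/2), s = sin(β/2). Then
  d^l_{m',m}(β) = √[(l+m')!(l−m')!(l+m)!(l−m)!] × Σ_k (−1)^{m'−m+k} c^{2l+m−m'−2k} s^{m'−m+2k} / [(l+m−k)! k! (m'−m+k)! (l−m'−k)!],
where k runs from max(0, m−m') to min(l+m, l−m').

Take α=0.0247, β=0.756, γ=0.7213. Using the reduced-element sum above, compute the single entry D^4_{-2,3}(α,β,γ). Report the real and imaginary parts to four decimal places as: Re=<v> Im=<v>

D^4_{-2,3}(0.0247,0.7560,0.7213) = e^{-i·-2·0.0247}·d^4_{-2,3}(0.7560)·e^{-i·3·0.7213}. Compute d first:
c=cos(0.756000/2)=0.929405, s=sin(0.756000/2)=0.369062; N=√[2·720·5040·1]=2693.993318
Admissible k: 5..6 (factorial args all ≥0)
  k=5: (−1)^0·2693.9933/(240)·0.9294^3·0.3691^5 = +0.061702
  k=6: (−1)^1·2693.9933/(720)·0.9294^1·0.3691^7 = -0.003243
d^4_{-2,3}(0.7560) = +0.061702 -0.003243 = +0.058459
Attach z-rotation phases: D = e^{-i(-2)(0.0247)}·(+0.058459)·e^{-i(3)(0.7213)} = -0.030241-0.050029i

Re=-0.0302 Im=-0.0500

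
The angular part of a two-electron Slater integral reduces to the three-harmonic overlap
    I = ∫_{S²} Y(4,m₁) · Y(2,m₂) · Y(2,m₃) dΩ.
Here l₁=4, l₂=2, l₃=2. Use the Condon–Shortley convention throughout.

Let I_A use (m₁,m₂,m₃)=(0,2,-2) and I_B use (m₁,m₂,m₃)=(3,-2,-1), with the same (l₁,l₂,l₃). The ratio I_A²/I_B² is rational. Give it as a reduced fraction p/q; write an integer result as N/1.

Same 4,2,2: normalisation and zero-m 3j drop out of the ratio.
A: Δ: 4! 4! 0! / 9! → 1/630; sum: t=4:+1/576 = 1/576; 3j²(4 2 2; 0 2 -2) = Δ·Π!·Σ² = 1/630  (sign +1)
B: Δ: 4! 4! 0! / 9! → 1/630; sum: t=0:+1/144 = 1/144; 3j²(4 2 2; 3 -2 -1) = Δ·Π!·Σ² = 1/18  (sign -1)
I_A²/I_B² = (1/630)/(1/18) = 1/35

1/35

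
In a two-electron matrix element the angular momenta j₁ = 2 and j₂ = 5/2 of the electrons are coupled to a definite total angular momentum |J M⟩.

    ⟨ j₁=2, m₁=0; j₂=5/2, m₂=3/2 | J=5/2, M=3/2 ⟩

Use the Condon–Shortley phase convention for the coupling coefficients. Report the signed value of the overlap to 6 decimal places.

-0.119523

j₁+j₂−J=2  J+j₁−j₂=2  J−j₁+j₂=3  j₁+j₂+J+1=8
(j₁±m₁, j₂±m₂, J±M) = (2,2,4,1,4,1)
P² = 288/35
sum k=1..2:
  [1] −1/6 = -1/6
  [2] +1/8 = 1/8
S = -1/24
C² = P²·S² = 1/70 ; C = -0.119523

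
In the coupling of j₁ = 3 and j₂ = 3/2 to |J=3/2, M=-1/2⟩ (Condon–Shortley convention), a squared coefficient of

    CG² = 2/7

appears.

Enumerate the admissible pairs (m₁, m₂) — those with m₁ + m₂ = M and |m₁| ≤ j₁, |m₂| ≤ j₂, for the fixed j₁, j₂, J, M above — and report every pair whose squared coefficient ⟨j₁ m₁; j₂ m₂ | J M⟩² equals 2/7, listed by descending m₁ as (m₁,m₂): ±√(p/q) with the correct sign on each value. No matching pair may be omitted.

(-2,3/2): −√(2/7)

Admissible pairs with m₁+m₂ = M = -1/2: (-2,3/2), (-1,1/2), (0,-1/2), (1,-3/2)
  (m₁,m₂)=(1,-3/2): CG² = 4/35, CG = +√(4/35)
  (m₁,m₂)=(0,-1/2): CG² = 9/35, CG = −√(9/35)
  (m₁,m₂)=(-1,1/2): CG² = 12/35, CG = +√(12/35)
  (m₁,m₂)=(-2,3/2): CG² = 2/7, CG = −√(2/7)   ← matches the target
Pairs with CG² = 2/7: (-2,3/2): −√(2/7)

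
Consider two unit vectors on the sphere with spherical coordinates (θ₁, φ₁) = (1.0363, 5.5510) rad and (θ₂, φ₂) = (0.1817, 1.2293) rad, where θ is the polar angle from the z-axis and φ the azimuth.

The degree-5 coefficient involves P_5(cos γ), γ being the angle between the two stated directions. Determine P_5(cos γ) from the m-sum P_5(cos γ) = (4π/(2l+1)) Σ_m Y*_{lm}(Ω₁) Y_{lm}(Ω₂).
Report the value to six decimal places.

Addition theorem: P_5(cos γ) = (4π/11) Σ_m Y*_{lm}(Ω₁) Y_{lm}(Ω₂), m = −5…5:
  [-5]  conj(Y_{5,-5})(Ω₁) = -0.190132+0.108694i ; Y_{5,-5}(Ω₂) = +0.000089+0.000012i ; Δ = -0.000018+0.000007i
  [-4]  conj(Y_{5,-4})(Ω₁) = -0.400727-0.086607i ; Y_{5,-4}(Ω₂) = +0.000313+0.001507i ; Δ = +0.000005-0.000631i
  [-3]  conj(Y_{5,-3})(Ω₁) = -0.172430-0.238612i ; Y_{5,-3}(Ω₂) = -0.013440+0.008172i ; Δ = +0.004268+0.001798i
  [-2]  conj(Y_{5,-2})(Ω₁) = -0.015043+0.140811i ; Y_{5,-2}(Ω₂) = -0.080303-0.065337i ; Δ = +0.010408-0.010325i
  [-1]  conj(Y_{5,-1})(Ω₁) = -0.249833+0.224565i ; Y_{5,-1}(Ω₂) = +0.137772-0.387629i ; Δ = +0.052628+0.127781i
  [+0]  conj(Y_{5,0})(Ω₁) = +0.064197-0.000000i ; Y_{5,0}(Ω₂) = +0.717595+0.000000i ; Δ = +0.046068+0.000000i
  [+1]  conj(Y_{5,1})(Ω₁) = +0.249833+0.224565i ; Y_{5,1}(Ω₂) = -0.137772-0.387629i ; Δ = +0.052628-0.127781i
  [+2]  conj(Y_{5,2})(Ω₁) = -0.015043-0.140811i ; Y_{5,2}(Ω₂) = -0.080303+0.065337i ; Δ = +0.010408+0.010325i
  [+3]  conj(Y_{5,3})(Ω₁) = +0.172430-0.238612i ; Y_{5,3}(Ω₂) = +0.013440+0.008172i ; Δ = +0.004268-0.001798i
  [+4]  conj(Y_{5,4})(Ω₁) = -0.400727+0.086607i ; Y_{5,4}(Ω₂) = +0.000313-0.001507i ; Δ = +0.000005+0.000631i
  [+5]  conj(Y_{5,5})(Ω₁) = +0.190132+0.108694i ; Y_{5,5}(Ω₂) = -0.000089+0.000012i ; Δ = -0.000018-0.000007i
Accumulated sum +0.180649+0.000000i; after 4π/(2l+1) scaling, +0.206373+0.000000i ⇒ P_5 = 0.206373

0.206373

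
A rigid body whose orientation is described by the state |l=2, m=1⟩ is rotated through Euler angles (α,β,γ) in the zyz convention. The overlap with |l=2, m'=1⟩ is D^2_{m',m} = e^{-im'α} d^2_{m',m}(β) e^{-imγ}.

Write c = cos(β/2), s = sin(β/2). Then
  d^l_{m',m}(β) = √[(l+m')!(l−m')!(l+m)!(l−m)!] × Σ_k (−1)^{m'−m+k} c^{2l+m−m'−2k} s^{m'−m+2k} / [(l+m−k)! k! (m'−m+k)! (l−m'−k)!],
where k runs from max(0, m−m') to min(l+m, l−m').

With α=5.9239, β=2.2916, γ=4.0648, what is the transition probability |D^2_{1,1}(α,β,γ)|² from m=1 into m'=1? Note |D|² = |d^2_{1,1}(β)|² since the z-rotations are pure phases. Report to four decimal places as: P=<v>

P=0.1556

Split into d^2_{1,1}(β=2.2916) × two z-phases.
With c≡cos(β/2)=0.412317 and s≡sin(β/2)=0.911040, N=[6·1·6·1]^{1/2}=6.000000
Admissible k: 0..1 (factorial args all ≥0)
  k=0: (−1)^0·6.0000/(6)·0.4123^4·0.9110^0 = +0.028902
  k=1: (−1)^1·6.0000/(2)·0.4123^2·0.9110^2 = -0.423311
d^2_{1,1}(2.2916) = +0.028902 -0.423311 = -0.394409
|D^2_{1,1}|² = |d^2_{1,1}(β)|² = (-0.394409)² = 0.155559 (the z-rotation phases have unit modulus)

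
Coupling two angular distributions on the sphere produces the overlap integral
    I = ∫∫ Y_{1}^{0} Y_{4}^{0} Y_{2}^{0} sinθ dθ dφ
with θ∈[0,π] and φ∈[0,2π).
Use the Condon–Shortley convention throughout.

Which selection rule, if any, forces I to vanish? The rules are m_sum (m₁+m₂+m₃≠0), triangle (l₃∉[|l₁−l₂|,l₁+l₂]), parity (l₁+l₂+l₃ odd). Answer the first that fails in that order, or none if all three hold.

m₁+m₂+m₃ = 0 + 0 + 0 = 0  ✓
triangle: need |l₁−l₂| ≤ l₃ ≤ l₁+l₂ = [3,5]; l₃=2 is outside  ✗
parity: l₁+l₂+l₃ = 7 is odd

triangle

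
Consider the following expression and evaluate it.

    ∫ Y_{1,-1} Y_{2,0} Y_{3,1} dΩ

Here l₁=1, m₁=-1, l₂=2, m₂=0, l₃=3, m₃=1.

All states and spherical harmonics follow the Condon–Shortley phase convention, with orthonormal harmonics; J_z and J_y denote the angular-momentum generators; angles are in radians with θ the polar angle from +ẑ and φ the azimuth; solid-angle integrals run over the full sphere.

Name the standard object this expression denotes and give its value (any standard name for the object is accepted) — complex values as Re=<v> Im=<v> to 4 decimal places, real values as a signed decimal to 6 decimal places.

This is a Gaunt coefficient — the integral of a triple product of spherical harmonics over the sphere.
Rules hold: Σm=0, L=6 even, 1≤3≤3.
N = 3·5·7 = 105
Δ = 0!·2!·4!/7! = 1/105
Racah Σ t=0..0: t=0:+1/4 = 1/4
⇒ 3j(1 2 3; 0 0 0)² = 3/35, sgn -1
Racah Σ t=0..0: t=0:+1/8 = 1/8
⇒ 3j(1 2 3; -1 0 1)² = 2/35, sgn +1
4πI² = N·(3j₀)²·(3jₘ)² = 18/35
I = -1·√(0.514286/4π) = -0.20230066

Gaunt coefficient, -0.202301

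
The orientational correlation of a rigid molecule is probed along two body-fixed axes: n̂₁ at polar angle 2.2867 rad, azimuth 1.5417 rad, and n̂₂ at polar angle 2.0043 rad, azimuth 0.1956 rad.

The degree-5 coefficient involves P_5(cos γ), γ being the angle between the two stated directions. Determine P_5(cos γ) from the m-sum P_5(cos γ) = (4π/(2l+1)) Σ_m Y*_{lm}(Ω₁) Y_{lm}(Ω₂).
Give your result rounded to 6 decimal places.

0.229189

Summing Y*_{l m}(θ₁,φ₁)·Y_{l m}(θ₂,φ₂) over m ∈ [−5, 5]; prefactor 4π/(2·5+1) = 1.142397:
  term(m=-5) = +0.029230+0.014023i   from Y*(Ω₁)=+0.016452+0.112286i, Y(Ω₂)=+0.159602-0.236935i
  term(m=-4) = +0.081263-0.102150i   from Y*(Ω₁)=-0.310051+0.036249i, Y(Ω₂)=-0.296561+0.294788i
  term(m=-3) = -0.040560-0.050767i   from Y*(Ω₁)=-0.037262-0.425795i, Y(Ω₂)=+0.126596-0.084178i
  term(m=-2) = +0.045983-0.022178i   from Y*(Ω₁)=+0.184696-0.010760i, Y(Ω₂)=+0.255097-0.105217i
  term(m=-1) = +0.014491+0.063401i   from Y*(Ω₁)=-0.007973-0.273949i, Y(Ω₂)=-0.232777+0.046121i
  term(m=+0) = -0.060195+0.000000i   from Y*(Ω₁)=+0.265785-0.000000i, Y(Ω₂)=-0.226480+0.000000i
  term(m=+1) = +0.014491-0.063401i   from Y*(Ω₁)=+0.007973-0.273949i, Y(Ω₂)=+0.232777+0.046121i
  term(m=+2) = +0.045983+0.022178i   from Y*(Ω₁)=+0.184696+0.010760i, Y(Ω₂)=+0.255097+0.105217i
  term(m=+3) = -0.040560+0.050767i   from Y*(Ω₁)=+0.037262-0.425795i, Y(Ω₂)=-0.126596-0.084178i
  term(m=+4) = +0.081263+0.102150i   from Y*(Ω₁)=-0.310051-0.036249i, Y(Ω₂)=-0.296561-0.294788i
  term(m=+5) = +0.029230-0.014023i   from Y*(Ω₁)=-0.016452+0.112286i, Y(Ω₂)=-0.159602-0.236935i
Σ over m = +0.200621+0.000000i; ×(4π/11) → +0.229189+0.000000i. Real part: 0.229189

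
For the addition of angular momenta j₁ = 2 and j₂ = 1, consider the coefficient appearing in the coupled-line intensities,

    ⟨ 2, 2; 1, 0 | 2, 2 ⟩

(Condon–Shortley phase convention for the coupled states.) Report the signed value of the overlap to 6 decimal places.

triangle: 1!·3!·1!/6! = 6/720
(j±m)!: 4!·0!·1!·1!·4!·0! = 576
prefactor² = (2J+1)·Δ·N² = 24
  k=0: +1/(0!·1!·0!·1!·3!·0!) = 1/6
Σ = 1/6  ⇒  CG² = 24·(1/6)² = 2/3
CG = +√(2/3) = +0.816497

+0.816497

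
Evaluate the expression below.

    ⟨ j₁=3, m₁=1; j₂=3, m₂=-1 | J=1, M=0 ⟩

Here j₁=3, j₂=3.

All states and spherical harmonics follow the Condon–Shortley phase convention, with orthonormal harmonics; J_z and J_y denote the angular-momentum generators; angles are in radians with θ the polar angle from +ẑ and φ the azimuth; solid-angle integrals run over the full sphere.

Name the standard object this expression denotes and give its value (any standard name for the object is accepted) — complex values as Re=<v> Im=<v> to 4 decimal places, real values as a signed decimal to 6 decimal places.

Clebsch–Gordan coefficient, +√(1/28) ≈ +0.188982

This is a Clebsch–Gordan (vector-coupling) coefficient.
triangle: 5!·1!·1!/8! = 120/40320
(j±m)!: 4!·2!·2!·4!·1!·1! = 2304
prefactor² = (2J+1)·Δ·N² = 144/7
  k=1: −1/(1!·4!·1!·1!·0!·0!) = -1/24
  k=2: +1/(2!·3!·0!·0!·1!·1!) = 1/12
Σ = 1/24  ⇒  CG² = 144/7·(1/24)² = 1/28
CG = +√(1/28) = +0.188982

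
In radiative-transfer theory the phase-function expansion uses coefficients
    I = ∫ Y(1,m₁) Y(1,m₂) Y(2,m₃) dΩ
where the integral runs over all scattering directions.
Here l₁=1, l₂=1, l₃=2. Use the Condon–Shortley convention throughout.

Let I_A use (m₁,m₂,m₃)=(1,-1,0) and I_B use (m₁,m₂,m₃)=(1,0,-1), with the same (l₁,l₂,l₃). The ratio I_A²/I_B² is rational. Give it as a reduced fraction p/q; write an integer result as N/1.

l's match ⇒ only the (l;m) 3-j factors differ between A and B.
A: triangle coeff Δ(1,1,2) = 1/30; Σ_t [0,0]: t=0:+1/4 = 1/4; (3j)²=1/30 [(1 1 2; 1 -1 0)], sign=+1
B: triangle coeff Δ(1,1,2) = 1/30; Σ_t [0,0]: t=0:+1/2 = 1/2; (3j)²=1/10 [(1 1 2; 1 0 -1)], sign=-1
I_A²/I_B² = (1/30)/(1/10) = 1/3

1/3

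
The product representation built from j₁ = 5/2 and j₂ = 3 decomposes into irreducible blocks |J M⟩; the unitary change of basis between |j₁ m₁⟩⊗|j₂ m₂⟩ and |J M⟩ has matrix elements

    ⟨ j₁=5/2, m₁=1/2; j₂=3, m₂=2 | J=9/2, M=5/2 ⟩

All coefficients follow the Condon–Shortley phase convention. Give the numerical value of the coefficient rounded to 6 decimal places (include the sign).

-0.497468

√[10·1!4!5!/11! · 3!2!5!1!7!2!] = √(115200/11)
  +(−1)^0/∏(0,1,2,5,2,0)! = 1/480  (running 1/480)
  +(−1)^1/∏(1,0,1,4,3,1)! = -1/144  (running -7/1440)
⟨..|..⟩ = √(115200/11)·(-7/1440) = -0.497468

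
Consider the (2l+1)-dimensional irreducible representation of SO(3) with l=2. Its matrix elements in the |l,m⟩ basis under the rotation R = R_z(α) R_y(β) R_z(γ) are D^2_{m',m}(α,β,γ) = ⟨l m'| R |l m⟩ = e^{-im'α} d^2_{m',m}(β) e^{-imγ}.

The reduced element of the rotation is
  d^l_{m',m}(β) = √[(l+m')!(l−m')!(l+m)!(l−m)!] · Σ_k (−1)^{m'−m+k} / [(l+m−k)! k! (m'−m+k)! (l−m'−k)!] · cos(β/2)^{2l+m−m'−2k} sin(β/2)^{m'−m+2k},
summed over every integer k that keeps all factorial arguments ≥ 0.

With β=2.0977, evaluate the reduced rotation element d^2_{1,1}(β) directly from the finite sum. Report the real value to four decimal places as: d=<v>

d=-0.4986

d^2_{1,1}(β=2.0977) via the finite sum:
With c≡cos(β/2)=0.498568 and s≡sin(β/2)=0.866850, N=[6·1·6·1]^{1/2}=6.000000
Admissible k: 0..1 (factorial args all ≥0)
  k=0: (−1)^0·6.0000/(6)·0.4986^4·0.8669^0 = +0.061787
  k=1: (−1)^1·6.0000/(2)·0.4986^2·0.8669^2 = -0.560349
d^2_{1,1}(2.0977) = +0.061787 -0.560349 = -0.498562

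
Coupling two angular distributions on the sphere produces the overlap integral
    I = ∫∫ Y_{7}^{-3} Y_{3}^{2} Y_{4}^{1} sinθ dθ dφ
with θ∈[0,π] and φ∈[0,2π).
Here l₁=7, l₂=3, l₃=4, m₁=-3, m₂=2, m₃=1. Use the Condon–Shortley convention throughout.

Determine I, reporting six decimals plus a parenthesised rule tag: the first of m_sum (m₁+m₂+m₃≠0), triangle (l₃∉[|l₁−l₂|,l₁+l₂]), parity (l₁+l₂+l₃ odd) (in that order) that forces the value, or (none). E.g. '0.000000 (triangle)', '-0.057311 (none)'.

-0.213926 (none)

m-sum 0 ✓  L=14 even ✓  4≤4≤10 ✓
Π(2lᵢ+1) = 15×7×9 = 945
triangle coeff Δ(7,3,4) = 1/45045
Σ_t [3,3]: t=3:−1/20736 = -1/20736
(3j)²=35/1287 [(7 3 4; 0 0 0)], sign=-1
Σ_t [5,5]: t=5:−1/86400 = -1/86400
(3j)²=16/715 [(7 3 4; -3 2 1)], sign=+1
⇒ 4πI² = 11760/20449
I = (-1)√(11760/20449/(4π)) = -0.21392557
No selection rule forces the value: the integral is nonzero (none).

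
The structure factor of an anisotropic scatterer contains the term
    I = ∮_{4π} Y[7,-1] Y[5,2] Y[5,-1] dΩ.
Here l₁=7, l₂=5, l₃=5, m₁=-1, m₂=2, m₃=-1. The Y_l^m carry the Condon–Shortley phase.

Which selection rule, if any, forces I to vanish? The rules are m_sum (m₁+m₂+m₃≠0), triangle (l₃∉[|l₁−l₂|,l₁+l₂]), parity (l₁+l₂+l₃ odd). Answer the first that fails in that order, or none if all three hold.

parity

m₁+m₂+m₃ = -1 + 2 − 1 = 0  ✓
triangle: |7−5|=2 ≤ l₃=5 ≤ 7+5=12  ✓
parity: l₁+l₂+l₃ = 17 is odd  ✗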